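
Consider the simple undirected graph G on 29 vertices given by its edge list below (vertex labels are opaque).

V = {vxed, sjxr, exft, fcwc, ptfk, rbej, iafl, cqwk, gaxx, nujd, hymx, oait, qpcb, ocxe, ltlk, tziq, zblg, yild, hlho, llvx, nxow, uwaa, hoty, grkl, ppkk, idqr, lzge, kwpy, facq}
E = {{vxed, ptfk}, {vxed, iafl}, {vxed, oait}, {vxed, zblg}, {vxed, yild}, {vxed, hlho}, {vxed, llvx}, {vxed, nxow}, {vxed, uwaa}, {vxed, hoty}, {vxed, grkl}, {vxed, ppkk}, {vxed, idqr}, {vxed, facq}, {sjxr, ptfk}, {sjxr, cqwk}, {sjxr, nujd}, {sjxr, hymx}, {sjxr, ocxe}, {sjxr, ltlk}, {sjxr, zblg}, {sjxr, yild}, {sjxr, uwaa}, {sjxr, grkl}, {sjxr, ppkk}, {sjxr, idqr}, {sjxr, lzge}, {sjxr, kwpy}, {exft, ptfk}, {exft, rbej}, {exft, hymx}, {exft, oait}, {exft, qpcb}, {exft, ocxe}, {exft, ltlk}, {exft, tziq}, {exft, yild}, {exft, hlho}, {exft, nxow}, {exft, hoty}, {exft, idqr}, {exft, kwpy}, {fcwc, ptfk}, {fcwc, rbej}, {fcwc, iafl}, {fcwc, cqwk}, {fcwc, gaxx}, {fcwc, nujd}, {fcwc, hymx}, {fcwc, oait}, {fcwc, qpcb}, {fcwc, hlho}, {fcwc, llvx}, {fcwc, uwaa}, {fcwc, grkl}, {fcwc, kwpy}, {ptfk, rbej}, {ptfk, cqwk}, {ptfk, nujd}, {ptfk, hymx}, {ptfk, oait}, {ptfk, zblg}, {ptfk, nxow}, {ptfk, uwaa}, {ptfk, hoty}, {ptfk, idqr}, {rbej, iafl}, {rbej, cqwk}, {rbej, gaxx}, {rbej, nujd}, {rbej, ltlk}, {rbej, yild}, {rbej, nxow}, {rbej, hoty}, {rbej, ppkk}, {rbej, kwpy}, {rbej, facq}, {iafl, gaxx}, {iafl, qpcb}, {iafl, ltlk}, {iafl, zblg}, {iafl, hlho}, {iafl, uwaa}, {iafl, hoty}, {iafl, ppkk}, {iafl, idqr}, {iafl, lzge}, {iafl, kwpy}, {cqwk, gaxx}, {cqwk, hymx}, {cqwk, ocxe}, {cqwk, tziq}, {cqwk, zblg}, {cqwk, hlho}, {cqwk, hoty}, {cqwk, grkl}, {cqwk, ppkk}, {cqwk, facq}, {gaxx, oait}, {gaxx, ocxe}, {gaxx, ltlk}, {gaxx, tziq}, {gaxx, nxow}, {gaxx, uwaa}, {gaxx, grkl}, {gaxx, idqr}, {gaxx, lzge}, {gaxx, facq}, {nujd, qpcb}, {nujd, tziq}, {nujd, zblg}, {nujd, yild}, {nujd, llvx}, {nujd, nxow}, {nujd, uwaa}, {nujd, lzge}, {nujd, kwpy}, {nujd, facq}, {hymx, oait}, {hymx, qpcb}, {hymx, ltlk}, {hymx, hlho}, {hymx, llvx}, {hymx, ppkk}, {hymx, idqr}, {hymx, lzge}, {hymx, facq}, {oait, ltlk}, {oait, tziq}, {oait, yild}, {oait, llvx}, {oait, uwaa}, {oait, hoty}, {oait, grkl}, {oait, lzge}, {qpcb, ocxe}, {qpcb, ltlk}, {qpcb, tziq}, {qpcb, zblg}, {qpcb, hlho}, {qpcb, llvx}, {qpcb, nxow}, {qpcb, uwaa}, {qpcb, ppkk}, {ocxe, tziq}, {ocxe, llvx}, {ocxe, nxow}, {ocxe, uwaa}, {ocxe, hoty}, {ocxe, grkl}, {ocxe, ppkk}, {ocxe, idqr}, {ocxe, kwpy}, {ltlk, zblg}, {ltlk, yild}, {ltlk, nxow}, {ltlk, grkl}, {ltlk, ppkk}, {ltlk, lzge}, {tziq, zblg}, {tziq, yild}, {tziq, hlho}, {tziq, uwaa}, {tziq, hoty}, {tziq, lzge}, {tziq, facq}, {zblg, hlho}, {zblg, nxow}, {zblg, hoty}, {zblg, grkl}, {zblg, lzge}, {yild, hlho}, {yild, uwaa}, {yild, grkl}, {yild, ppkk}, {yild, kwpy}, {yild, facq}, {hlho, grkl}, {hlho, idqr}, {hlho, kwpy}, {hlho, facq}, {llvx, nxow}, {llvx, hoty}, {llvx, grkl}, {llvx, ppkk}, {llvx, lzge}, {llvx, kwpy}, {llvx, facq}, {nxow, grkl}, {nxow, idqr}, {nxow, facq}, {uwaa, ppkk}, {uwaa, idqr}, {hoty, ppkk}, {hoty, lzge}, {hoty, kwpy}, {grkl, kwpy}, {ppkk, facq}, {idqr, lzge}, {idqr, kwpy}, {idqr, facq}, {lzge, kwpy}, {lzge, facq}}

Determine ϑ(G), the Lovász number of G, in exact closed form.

deg(hlho) = 14; N(hlho) = {vxed, exft, fcwc, iafl, cqwk, hymx, qpcb, tziq, zblg, yild, grkl, idqr, kwpy, facq}.
deg(iafl) = 14; N(iafl) = {vxed, fcwc, rbej, gaxx, qpcb, ltlk, zblg, hlho, uwaa, hoty, ppkk, idqr, lzge, kwpy}.
N(zblg) = {vxed, sjxr, ptfk, iafl, cqwk, nujd, qpcb, ltlk, tziq, hlho, nxow, hoty, grkl, lzge}, |N(zblg)| = 14.
deg(rbej) = 14; N(rbej) = {exft, fcwc, ptfk, iafl, cqwk, gaxx, nujd, ltlk, yild, nxow, hoty, ppkk, kwpy, facq}.
G on 29 vertices is 14-regular; SR(29,14,6,7) — a Paley graph.
Distinct eigenvalues (to 4 d.p.): [14.0, 2.1926, -3.1926].
Lovász: ϑ = −29(-sqrt(29)/2 - 1/2)/(14+-(-sqrt(29)/2 - 1/2)) = sqrt(29).
≈ 5.385165 (to 6 d.p.).

sqrt(29)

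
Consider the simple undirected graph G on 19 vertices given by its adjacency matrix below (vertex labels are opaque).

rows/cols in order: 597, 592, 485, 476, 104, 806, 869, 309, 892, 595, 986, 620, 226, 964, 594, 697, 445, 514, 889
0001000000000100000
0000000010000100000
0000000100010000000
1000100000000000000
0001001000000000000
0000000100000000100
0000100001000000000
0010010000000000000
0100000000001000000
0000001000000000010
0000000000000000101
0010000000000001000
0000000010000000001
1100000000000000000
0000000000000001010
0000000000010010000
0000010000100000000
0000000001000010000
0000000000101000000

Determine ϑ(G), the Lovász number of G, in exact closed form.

19*cos(pi/19)/(cos(pi/19) + 1)

Vertex 485 has 2 neighbors: 309, 620.
N(445) = {806, 986}, |N(445)| = 2.
Vertex 806 has 2 neighbors: 309, 445.
N(889) = {986, 226}, |N(889)| = 2.
Regular of degree 2 on 19 vertices: connected 2-regular on 19 ⇒ C_{19}.
A has 10 distinct eigenvalues ≈ [2.0, 1.89163, 1.57828, 1.0939, 0.49097, -0.16516, -0.80339, -1.35456, -1.75895, -1.97272].
With N=19: ϑ(G) = 19·(-(-1)*2*cos(pi/19))/(2−(-2*cos(pi/19))) = 19*cos(pi/19)/(cos(pi/19) + 1).
≈ 9.4347714 (to 7 d.p.).
α=9, χ(Ḡ)=10; ϑ=19*cos(pi/19)/(cos(pi/19) + 1) lies between (both strict).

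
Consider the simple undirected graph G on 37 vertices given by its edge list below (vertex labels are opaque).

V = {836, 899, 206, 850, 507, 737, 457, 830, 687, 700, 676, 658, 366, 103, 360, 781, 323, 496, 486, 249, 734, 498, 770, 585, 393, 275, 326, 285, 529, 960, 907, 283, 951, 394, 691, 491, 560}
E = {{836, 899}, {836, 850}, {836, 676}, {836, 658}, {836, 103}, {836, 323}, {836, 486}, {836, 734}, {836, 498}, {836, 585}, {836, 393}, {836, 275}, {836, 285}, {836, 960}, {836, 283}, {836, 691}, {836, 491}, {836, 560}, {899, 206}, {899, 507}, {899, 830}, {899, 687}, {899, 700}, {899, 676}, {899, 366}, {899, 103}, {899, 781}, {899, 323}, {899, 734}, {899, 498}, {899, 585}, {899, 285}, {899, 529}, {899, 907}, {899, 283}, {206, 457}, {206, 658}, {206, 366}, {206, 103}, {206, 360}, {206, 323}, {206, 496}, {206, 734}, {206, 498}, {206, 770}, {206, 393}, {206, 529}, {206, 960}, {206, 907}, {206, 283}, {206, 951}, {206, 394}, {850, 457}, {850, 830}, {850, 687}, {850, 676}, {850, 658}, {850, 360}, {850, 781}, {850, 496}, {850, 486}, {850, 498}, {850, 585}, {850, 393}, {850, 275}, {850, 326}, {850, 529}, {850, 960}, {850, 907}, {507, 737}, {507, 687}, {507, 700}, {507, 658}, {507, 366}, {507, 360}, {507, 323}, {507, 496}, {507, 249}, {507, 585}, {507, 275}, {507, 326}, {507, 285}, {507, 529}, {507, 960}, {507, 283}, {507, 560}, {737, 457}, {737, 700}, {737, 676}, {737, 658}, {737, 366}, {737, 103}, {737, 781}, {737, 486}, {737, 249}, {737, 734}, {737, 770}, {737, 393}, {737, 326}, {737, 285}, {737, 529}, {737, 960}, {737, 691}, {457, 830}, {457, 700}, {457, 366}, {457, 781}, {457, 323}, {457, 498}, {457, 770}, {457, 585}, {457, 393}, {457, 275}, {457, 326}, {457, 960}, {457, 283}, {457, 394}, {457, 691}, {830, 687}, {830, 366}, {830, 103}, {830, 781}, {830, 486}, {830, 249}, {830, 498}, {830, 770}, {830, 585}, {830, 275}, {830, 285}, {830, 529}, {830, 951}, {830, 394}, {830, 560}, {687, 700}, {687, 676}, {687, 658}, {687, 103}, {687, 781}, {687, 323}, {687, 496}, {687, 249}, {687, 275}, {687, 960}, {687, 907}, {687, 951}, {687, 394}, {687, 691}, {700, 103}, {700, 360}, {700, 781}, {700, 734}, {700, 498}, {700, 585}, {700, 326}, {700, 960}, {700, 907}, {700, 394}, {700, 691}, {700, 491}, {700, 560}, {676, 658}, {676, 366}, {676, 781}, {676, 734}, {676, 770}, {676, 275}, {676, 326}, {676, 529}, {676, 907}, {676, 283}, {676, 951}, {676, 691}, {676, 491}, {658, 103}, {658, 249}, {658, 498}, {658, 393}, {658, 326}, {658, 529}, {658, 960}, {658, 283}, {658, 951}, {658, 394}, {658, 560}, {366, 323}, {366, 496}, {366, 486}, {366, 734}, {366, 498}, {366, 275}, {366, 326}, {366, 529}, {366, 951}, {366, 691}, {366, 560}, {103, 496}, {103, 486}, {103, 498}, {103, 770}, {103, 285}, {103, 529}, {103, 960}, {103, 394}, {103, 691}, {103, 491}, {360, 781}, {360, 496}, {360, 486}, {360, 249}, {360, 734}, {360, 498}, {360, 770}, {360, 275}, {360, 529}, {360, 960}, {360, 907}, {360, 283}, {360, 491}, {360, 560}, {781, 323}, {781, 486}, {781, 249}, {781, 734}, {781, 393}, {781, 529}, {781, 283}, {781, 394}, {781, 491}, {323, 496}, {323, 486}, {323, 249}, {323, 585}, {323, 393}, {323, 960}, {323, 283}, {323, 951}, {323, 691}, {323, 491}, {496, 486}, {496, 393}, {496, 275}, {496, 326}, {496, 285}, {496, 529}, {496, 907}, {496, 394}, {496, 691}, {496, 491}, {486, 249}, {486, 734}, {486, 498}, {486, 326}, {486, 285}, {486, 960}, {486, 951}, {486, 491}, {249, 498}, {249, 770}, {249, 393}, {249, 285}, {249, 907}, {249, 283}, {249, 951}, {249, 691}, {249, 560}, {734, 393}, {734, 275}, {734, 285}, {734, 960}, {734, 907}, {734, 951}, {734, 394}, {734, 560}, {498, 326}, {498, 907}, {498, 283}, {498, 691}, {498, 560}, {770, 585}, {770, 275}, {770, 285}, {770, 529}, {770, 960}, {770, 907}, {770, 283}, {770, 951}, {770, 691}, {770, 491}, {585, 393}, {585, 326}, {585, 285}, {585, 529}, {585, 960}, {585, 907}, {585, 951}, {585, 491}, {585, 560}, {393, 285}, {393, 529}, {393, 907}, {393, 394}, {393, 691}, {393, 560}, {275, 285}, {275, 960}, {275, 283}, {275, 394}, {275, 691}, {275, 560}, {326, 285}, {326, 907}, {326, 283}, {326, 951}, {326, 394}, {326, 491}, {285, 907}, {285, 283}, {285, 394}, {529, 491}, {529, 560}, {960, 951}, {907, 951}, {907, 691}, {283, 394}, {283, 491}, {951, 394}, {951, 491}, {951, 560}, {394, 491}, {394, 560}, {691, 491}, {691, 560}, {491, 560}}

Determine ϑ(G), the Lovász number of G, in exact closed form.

deg(486) = 18; N(486) = {836, 850, 737, 830, 366, 103, 360, 781, 323, 496, 249, 734, 498, 326, 285, 960, 951, 491}.
deg(676) = 18; N(676) = {836, 899, 850, 737, 687, 658, 366, 781, 734, 770, 275, 326, 529, 907, 283, 951, 691, 491}.
deg(360) = 18; N(360) = {206, 850, 507, 700, 781, 496, 486, 249, 734, 498, 770, 275, 529, 960, 907, 283, 491, 560}.
N(734) = {836, 899, 206, 737, 700, 676, 366, 360, 781, 486, 393, 275, 285, 960, 907, 951, 394, 560}, |N(734)| = 18.
37-vertex 18-regular graph: Paley(37): SR with (k,λ,μ)=(18,8,9).
Distinct eigenvalues (to 5 d.p.): [18.0, 2.54138, -3.54138].
With N=37: ϑ(G) = 37·(-(-sqrt(37)/2 - 1/2))/(18−(-sqrt(37)/2 - 1/2)) = sqrt(37).
Numerically 6.08276.

sqrt(37)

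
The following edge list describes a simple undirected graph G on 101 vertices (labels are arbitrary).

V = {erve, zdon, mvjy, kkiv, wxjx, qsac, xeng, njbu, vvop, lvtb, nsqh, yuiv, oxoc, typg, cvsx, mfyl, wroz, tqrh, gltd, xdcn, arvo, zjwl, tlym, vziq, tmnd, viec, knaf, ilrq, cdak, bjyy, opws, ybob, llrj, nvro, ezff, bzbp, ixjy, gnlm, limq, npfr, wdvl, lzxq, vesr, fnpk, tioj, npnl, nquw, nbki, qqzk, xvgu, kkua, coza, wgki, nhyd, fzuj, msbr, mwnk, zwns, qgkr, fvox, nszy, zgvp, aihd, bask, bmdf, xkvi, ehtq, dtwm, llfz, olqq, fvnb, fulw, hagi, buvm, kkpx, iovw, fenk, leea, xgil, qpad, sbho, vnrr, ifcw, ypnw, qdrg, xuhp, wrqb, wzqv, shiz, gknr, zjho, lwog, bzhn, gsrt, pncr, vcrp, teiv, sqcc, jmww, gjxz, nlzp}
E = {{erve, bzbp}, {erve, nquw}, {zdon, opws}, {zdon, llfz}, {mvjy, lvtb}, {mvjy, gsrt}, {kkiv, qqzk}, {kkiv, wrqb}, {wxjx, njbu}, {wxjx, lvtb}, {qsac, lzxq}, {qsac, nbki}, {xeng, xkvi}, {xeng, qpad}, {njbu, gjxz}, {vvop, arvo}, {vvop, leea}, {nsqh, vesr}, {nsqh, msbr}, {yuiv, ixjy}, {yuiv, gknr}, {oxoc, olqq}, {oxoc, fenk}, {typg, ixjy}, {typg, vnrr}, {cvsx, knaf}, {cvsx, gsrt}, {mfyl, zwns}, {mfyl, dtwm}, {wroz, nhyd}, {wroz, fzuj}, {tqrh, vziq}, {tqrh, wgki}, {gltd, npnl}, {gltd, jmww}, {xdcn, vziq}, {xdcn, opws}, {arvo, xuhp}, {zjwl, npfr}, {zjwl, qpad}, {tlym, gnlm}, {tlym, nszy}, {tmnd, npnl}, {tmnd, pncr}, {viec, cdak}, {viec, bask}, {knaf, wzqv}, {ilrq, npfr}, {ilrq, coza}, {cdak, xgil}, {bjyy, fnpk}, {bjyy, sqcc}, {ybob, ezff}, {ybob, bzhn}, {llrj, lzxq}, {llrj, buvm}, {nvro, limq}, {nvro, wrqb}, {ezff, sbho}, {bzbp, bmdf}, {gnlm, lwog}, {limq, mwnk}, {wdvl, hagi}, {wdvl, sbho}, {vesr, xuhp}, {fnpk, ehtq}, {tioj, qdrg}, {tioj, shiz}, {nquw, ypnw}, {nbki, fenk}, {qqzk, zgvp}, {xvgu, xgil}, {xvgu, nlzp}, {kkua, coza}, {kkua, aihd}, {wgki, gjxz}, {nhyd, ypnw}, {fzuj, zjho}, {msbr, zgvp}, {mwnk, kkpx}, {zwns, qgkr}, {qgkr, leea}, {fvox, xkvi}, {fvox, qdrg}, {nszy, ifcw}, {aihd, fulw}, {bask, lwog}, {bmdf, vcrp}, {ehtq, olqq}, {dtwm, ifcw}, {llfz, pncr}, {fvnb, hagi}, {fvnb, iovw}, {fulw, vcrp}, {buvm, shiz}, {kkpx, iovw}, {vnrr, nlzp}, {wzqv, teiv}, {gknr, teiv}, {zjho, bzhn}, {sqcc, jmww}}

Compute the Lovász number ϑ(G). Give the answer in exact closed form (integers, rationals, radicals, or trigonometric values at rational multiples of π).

101*cos(pi/101)/(cos(pi/101) + 1)

deg(typg) = 2; N(typg) = {ixjy, vnrr}.
N(bmdf) = {bzbp, vcrp}, |N(bmdf)| = 2.
N(qsac) = {lzxq, nbki}, |N(qsac)| = 2.
Vertex llfz has 2 neighbors: zdon, pncr.
Every vertex has degree 2 (N=101); this is C_{101}, the 101-cycle.
spec(A) ≈ [2.0, 1.996, 1.985, 1.965, 1.938, 1.904, 1.862, 1.813, 1.757, 1.695, 1.625, 1.55, 1.468, 1.381, 1.288, 1.191, 1.088, 0.982, 0.872, 0.758, 0.642, 0.523, 0.402, 0.279, 0.155, 0.031, -0.093, -0.217, -0.34, -0.462, -0.582, -0.7, -0.815, -0.927, -1.036, -1.14, -1.24, -1.335, -1.425, -1.51, -1.588, -1.661, -1.727, -1.786, -1.839, -1.884, -1.922, -1.953, -1.976, -1.991, -1.999] (distinct, 3 d.p.).
Lovász (edge-transitive): ϑ = −101·(-2*cos(pi/101))/((2)−(-2*cos(pi/101))) = 101*cos(pi/101)/(cos(pi/101) + 1).
ϑ(G) ≈ 50.48778317.
α=50, χ(Ḡ)=51; ϑ=101*cos(pi/101)/(cos(pi/101) + 1) lies between (both strict).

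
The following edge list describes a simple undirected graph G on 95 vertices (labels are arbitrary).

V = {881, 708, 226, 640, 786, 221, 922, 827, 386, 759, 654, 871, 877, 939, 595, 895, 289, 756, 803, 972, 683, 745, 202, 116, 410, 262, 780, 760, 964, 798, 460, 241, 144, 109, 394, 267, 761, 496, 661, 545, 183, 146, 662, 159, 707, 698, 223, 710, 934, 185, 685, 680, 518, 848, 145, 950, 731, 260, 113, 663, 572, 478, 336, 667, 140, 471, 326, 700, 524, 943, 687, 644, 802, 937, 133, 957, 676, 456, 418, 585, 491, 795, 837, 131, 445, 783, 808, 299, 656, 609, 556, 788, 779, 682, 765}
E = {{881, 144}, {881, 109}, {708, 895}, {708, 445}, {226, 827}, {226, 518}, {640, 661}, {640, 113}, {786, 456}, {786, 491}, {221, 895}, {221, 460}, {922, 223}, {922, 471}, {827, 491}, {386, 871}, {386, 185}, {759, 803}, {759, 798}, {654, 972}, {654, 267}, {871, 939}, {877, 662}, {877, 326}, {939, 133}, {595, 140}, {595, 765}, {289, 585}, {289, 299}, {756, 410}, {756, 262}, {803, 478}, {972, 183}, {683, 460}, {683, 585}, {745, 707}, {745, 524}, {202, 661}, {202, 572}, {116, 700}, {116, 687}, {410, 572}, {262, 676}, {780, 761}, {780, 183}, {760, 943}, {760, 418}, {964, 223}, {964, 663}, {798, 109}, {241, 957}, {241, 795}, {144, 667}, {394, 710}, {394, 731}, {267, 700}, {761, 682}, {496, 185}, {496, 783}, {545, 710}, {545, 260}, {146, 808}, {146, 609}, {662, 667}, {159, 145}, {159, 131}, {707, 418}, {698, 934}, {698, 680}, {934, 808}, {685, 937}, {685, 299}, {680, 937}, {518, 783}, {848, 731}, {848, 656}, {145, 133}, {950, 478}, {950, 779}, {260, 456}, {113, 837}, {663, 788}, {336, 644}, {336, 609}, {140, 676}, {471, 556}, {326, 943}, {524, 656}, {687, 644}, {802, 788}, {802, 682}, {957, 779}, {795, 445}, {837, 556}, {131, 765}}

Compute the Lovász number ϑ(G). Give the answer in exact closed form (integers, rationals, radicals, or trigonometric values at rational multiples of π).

N(478) = {803, 950}, |N(478)| = 2.
deg(661) = 2; N(661) = {640, 202}.
deg(260) = 2; N(260) = {545, 456}.
Vertex 731 has 2 neighbors: 394, 848.
Every vertex has degree 2 (N=95); connected 2-regular on 95 ⇒ C_{95}.
A has 48 distinct eigenvalues ≈ [2.0, 1.9956, 1.9825, 1.9608, 1.9304, 1.8916, 1.8446, 1.7895, 1.7265, 1.656, 1.5783, 1.4936, 1.4025, 1.3052, 1.2022, 1.0939, 0.9808, 0.8635, 0.7424, 0.618, 0.491, 0.3618, 0.231, 0.0992, -0.0331, -0.1652, -0.2965, -0.4266, -0.5548, -0.6806, -0.8034, -0.9227, -1.0379, -1.1487, -1.2544, -1.3546, -1.4489, -1.5368, -1.618, -1.6922, -1.7589, -1.818, -1.8691, -1.9121, -1.9467, -1.9727, -1.9902, -1.9989].
ϑ = −N·λ_min/(λ_max−λ_min) = −95·(-2*cos(pi/95))/(2−(-2*cos(pi/95))) = 95*cos(pi/95)/(cos(pi/95) + 1).
≈ 47.4870 (to 4 d.p.).
47 ≤ 95*cos(pi/95)/(cos(pi/95) + 1) ≤ 48: both strict.

95*cos(pi/95)/(cos(pi/95) + 1)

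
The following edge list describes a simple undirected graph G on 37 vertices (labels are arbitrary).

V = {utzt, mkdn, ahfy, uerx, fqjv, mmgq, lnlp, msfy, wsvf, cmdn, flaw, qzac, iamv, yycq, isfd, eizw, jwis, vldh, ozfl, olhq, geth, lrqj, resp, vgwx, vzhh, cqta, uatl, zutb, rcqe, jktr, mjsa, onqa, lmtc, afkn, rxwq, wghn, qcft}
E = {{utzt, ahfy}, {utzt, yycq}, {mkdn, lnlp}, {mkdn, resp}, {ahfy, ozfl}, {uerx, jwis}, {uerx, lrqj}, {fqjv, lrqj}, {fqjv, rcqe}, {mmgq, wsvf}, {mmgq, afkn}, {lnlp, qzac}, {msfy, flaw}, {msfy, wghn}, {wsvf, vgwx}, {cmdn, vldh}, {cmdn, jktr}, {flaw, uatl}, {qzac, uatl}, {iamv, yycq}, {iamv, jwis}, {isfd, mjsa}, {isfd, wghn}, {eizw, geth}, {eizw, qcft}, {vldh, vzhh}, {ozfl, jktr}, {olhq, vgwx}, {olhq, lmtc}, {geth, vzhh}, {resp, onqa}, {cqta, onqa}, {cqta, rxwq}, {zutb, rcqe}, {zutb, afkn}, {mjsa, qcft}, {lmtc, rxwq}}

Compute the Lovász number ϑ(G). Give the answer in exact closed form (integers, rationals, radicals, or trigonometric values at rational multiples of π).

N(rxwq) = {cqta, lmtc}, |N(rxwq)| = 2.
deg(lmtc) = 2; N(lmtc) = {olhq, rxwq}.
Vertex qcft has 2 neighbors: eizw, mjsa.
deg(jwis) = 2; N(jwis) = {uerx, iamv}.
2-regular, N=37; connected 2-regular on 37 ⇒ C_{37}.
Distinct eigenvalues (to 3 d.p.): [2.0, 1.971, 1.886, 1.746, 1.556, 1.321, 1.049, 0.746, 0.421, 0.085, -0.254, -0.586, -0.9, -1.189, -1.444, -1.657, -1.822, -1.935, -1.993].
With N=37: ϑ(G) = 37·(-(-1)*2*cos(pi/37))/(2−(-2*cos(pi/37))) = 37*cos(pi/37)/(cos(pi/37) + 1).
= 18.4666166… (decimal).
18 ≤ 37*cos(pi/37)/(cos(pi/37) + 1) ≤ 19: both strict.

37*cos(pi/37)/(cos(pi/37) + 1)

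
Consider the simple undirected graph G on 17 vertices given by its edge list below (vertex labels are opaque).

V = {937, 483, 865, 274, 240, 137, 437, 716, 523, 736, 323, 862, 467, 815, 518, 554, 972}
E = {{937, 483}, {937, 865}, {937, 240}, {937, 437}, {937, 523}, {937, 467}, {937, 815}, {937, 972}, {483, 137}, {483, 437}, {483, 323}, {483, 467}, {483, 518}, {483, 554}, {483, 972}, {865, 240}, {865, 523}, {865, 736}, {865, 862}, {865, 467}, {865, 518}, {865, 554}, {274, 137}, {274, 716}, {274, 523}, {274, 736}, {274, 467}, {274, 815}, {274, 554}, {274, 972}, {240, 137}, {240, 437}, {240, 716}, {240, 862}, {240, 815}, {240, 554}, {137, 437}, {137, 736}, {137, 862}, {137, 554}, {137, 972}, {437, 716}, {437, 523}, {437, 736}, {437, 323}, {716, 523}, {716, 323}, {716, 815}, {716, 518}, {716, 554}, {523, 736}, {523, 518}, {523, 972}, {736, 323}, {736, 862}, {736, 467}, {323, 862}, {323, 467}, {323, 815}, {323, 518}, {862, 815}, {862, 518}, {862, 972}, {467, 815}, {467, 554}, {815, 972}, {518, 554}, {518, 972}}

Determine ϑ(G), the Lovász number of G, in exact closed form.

sqrt(17)

deg(274) = 8; N(274) = {137, 716, 523, 736, 467, 815, 554, 972}.
deg(137) = 8; N(137) = {483, 274, 240, 437, 736, 862, 554, 972}.
Vertex 467 has 8 neighbors: 937, 483, 865, 274, 736, 323, 815, 554.
N(716) = {274, 240, 437, 523, 323, 815, 518, 554}, |N(716)| = 8.
17-vertex 8-regular graph: Paley(17): SR with (k,λ,μ)=(8,3,4).
The 3 distinct eigenvalues: [8.0, 1.5616, -2.5616].
−17·(-sqrt(17)/2 - 1/2) / ((8)−(-sqrt(17)/2 - 1/2)) = sqrt(17) = ϑ(G).
Numerically 4.123106.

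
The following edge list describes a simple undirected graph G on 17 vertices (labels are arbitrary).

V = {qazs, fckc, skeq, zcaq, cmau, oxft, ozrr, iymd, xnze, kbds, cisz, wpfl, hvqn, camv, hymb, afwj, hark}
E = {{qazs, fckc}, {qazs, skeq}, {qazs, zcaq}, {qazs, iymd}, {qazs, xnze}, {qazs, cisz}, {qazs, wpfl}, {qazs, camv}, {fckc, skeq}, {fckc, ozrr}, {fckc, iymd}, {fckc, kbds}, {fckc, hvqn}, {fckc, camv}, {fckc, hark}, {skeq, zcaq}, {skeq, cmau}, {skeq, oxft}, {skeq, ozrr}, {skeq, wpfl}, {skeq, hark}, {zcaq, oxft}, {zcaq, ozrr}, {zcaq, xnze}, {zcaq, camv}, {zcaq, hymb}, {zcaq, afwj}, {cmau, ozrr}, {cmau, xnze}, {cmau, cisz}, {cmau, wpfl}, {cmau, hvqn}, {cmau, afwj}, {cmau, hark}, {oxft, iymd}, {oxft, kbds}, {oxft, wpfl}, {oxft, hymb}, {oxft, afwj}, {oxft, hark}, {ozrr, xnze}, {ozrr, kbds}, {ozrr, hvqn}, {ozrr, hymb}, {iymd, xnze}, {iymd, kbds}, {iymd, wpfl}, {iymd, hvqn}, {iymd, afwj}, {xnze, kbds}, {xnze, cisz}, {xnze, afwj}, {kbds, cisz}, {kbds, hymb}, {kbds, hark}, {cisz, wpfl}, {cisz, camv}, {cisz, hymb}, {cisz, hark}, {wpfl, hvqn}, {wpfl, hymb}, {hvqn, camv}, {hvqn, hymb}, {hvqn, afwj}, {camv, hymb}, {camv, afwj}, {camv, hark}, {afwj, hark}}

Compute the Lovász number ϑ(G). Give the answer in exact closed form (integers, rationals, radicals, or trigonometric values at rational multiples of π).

N(afwj) = {zcaq, cmau, oxft, iymd, xnze, hvqn, camv, hark}, |N(afwj)| = 8.
N(ozrr) = {fckc, skeq, zcaq, cmau, xnze, kbds, hvqn, hymb}, |N(ozrr)| = 8.
Vertex cmau has 8 neighbors: skeq, ozrr, xnze, cisz, wpfl, hvqn, afwj, hark.
deg(iymd) = 8; N(iymd) = {qazs, fckc, oxft, xnze, kbds, wpfl, hvqn, afwj}.
17-vertex 8-regular graph: Paley(17): SR with (k,λ,μ)=(8,3,4).
Distinct eigenvalues (to 5 d.p.): [8.0, 1.56155, -2.56155].
−17·(-sqrt(17)/2 - 1/2) / ((8)−(-sqrt(17)/2 - 1/2)) = sqrt(17) = ϑ(G).
ϑ(G) ≈ 4.12311.

sqrt(17)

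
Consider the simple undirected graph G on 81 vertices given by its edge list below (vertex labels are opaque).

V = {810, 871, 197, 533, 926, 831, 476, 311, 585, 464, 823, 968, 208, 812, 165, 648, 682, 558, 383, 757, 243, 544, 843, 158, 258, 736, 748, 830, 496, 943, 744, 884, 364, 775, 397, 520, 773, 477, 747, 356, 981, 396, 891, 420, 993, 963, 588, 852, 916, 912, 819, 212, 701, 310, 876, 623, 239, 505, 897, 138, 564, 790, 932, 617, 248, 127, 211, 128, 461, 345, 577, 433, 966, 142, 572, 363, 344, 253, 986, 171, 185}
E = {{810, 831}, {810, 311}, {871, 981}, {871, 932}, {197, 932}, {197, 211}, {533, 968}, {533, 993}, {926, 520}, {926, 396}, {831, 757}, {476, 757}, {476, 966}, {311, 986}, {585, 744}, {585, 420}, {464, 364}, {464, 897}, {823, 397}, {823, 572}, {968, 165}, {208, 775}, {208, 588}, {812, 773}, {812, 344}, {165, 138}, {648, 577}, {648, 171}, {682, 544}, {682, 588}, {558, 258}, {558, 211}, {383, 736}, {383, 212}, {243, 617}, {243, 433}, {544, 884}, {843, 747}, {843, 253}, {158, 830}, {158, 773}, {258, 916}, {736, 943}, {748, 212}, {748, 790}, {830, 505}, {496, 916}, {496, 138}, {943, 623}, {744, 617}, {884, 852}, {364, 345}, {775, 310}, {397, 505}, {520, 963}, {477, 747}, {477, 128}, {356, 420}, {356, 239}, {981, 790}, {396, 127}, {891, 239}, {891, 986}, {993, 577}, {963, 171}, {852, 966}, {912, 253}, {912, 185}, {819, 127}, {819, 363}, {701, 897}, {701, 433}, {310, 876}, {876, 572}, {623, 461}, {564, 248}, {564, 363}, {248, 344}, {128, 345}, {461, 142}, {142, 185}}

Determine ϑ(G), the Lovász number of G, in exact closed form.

Vertex 185 has 2 neighbors: 912, 142.
Vertex 932 has 2 neighbors: 871, 197.
deg(310) = 2; N(310) = {775, 876}.
deg(171) = 2; N(171) = {648, 963}.
Regular of degree 2 on 81 vertices: connected 2-regular on 81 ⇒ C_{81}.
Distinct eigenvalues (to 6 d.p.): [2.0, 1.993986, 1.97598, 1.94609, 1.904496, 1.851448, 1.787265, 1.712334, 1.627104, 1.532089, 1.427859, 1.315043, 1.194317, 1.066409, 0.932087, 0.79216, 0.647468, 0.498882, 0.347296, 0.193622, 0.038783, -0.11629, -0.270663, -0.423408, -0.573606, -0.720355, -0.862772, -1.0, -1.131214, -1.255624, -1.372483, -1.481088, -1.580785, -1.670976, -1.751116, -1.820726, -1.879385, -1.926742, -1.962511, -1.986477, -1.998496].
With N=81: ϑ(G) = 81·(-(-1)*2*cos(pi/81))/(2−(-2*cos(pi/81))) = 81*cos(pi/81)/(cos(pi/81) + 1).
= 40.48476531… (decimal).
Check 40 ≤ 81*cos(pi/81)/(cos(pi/81) + 1) ≤ 41: both strict.

81*cos(pi/81)/(cos(pi/81) + 1)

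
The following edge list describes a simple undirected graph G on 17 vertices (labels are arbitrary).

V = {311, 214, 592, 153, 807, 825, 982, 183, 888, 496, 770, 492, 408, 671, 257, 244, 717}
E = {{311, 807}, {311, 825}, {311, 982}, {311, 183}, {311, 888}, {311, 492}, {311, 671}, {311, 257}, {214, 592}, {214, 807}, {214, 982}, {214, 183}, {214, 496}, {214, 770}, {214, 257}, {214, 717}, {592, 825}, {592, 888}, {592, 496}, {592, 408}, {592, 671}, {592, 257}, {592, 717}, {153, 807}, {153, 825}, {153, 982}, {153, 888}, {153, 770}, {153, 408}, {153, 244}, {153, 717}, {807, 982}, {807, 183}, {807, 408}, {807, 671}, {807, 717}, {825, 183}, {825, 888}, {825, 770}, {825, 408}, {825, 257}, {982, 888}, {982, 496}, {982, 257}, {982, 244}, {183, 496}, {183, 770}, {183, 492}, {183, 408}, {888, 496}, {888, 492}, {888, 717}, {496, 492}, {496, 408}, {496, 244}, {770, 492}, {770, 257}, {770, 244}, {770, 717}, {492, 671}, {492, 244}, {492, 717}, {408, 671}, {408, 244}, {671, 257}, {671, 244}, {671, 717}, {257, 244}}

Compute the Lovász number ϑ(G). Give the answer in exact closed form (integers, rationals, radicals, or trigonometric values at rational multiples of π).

N(496) = {214, 592, 982, 183, 888, 492, 408, 244}, |N(496)| = 8.
N(408) = {592, 153, 807, 825, 183, 496, 671, 244}, |N(408)| = 8.
deg(770) = 8; N(770) = {214, 153, 825, 183, 492, 257, 244, 717}.
deg(671) = 8; N(671) = {311, 592, 807, 492, 408, 257, 244, 717}.
17-vertex 8-regular graph: strongly regular (17,8,3,4).
spec(A) ≈ [8.0, 1.5616, -2.5616] (distinct, 4 d.p.).
ϑ = −N·λ_min/(λ_max−λ_min) = −17·(-sqrt(17)/2 - 1/2)/(8−(-sqrt(17)/2 - 1/2)) = sqrt(17).
ϑ(G) ≈ 4.123106.

sqrt(17)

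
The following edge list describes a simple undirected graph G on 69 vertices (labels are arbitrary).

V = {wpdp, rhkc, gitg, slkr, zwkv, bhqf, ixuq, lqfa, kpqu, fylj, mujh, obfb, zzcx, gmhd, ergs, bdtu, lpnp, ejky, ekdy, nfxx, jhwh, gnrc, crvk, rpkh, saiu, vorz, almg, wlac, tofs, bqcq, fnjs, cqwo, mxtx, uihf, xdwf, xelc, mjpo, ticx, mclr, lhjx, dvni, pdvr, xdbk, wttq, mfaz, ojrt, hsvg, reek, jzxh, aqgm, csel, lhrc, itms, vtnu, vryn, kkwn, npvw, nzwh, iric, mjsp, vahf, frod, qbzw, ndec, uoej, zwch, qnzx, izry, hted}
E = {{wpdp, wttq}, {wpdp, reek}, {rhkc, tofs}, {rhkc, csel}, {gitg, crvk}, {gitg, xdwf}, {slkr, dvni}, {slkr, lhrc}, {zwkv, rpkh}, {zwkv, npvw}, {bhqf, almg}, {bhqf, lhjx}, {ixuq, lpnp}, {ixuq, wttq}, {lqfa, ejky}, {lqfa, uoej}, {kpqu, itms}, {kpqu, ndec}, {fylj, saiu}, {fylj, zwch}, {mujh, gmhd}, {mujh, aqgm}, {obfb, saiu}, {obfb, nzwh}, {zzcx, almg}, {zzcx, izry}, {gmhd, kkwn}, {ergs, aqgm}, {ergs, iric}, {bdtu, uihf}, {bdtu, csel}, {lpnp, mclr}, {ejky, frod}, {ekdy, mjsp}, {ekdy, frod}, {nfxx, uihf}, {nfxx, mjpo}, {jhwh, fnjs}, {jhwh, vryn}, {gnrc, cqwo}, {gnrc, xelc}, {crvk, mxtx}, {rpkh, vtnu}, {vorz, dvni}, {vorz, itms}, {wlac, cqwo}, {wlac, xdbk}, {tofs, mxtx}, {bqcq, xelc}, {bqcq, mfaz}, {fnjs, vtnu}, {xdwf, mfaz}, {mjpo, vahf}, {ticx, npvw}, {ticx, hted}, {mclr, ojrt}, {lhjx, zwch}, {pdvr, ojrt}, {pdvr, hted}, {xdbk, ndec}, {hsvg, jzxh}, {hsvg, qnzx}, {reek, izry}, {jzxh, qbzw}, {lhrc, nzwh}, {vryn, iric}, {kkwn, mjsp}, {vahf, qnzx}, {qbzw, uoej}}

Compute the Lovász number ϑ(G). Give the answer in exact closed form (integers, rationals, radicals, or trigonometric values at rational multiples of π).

69*cos(pi/69)/(cos(pi/69) + 1)

Vertex rpkh has 2 neighbors: zwkv, vtnu.
N(mjpo) = {nfxx, vahf}, |N(mjpo)| = 2.
Vertex mclr has 2 neighbors: lpnp, ojrt.
Vertex qnzx has 2 neighbors: hsvg, vahf.
Every vertex has degree 2 (N=69); this is C_{69}, the 69-cycle.
spec(A) ≈ [2.0, 1.9917, 1.9669, 1.9258, 1.8688, 1.7963, 1.7088, 1.6073, 1.4924, 1.3651, 1.2265, 1.0778, 0.9201, 0.7548, 0.5833, 0.4069, 0.2272, 0.0455, -0.1365, -0.3174, -0.4956, -0.6698, -0.8384, -1.0, -1.1534, -1.2972, -1.4302, -1.5514, -1.6598, -1.7544, -1.8344, -1.8993, -1.9484, -1.9814, -1.9979] (distinct, 4 d.p.).
Lovász: ϑ = −69(-2*cos(pi/69))/(2+-(-1)*2*cos(pi/69)) = 69*cos(pi/69)/(cos(pi/69) + 1).
= 34.4821… (decimal).
Lovász sandwich 34 ≤ 69*cos(pi/69)/(cos(pi/69) + 1) ≤ 35: both strict.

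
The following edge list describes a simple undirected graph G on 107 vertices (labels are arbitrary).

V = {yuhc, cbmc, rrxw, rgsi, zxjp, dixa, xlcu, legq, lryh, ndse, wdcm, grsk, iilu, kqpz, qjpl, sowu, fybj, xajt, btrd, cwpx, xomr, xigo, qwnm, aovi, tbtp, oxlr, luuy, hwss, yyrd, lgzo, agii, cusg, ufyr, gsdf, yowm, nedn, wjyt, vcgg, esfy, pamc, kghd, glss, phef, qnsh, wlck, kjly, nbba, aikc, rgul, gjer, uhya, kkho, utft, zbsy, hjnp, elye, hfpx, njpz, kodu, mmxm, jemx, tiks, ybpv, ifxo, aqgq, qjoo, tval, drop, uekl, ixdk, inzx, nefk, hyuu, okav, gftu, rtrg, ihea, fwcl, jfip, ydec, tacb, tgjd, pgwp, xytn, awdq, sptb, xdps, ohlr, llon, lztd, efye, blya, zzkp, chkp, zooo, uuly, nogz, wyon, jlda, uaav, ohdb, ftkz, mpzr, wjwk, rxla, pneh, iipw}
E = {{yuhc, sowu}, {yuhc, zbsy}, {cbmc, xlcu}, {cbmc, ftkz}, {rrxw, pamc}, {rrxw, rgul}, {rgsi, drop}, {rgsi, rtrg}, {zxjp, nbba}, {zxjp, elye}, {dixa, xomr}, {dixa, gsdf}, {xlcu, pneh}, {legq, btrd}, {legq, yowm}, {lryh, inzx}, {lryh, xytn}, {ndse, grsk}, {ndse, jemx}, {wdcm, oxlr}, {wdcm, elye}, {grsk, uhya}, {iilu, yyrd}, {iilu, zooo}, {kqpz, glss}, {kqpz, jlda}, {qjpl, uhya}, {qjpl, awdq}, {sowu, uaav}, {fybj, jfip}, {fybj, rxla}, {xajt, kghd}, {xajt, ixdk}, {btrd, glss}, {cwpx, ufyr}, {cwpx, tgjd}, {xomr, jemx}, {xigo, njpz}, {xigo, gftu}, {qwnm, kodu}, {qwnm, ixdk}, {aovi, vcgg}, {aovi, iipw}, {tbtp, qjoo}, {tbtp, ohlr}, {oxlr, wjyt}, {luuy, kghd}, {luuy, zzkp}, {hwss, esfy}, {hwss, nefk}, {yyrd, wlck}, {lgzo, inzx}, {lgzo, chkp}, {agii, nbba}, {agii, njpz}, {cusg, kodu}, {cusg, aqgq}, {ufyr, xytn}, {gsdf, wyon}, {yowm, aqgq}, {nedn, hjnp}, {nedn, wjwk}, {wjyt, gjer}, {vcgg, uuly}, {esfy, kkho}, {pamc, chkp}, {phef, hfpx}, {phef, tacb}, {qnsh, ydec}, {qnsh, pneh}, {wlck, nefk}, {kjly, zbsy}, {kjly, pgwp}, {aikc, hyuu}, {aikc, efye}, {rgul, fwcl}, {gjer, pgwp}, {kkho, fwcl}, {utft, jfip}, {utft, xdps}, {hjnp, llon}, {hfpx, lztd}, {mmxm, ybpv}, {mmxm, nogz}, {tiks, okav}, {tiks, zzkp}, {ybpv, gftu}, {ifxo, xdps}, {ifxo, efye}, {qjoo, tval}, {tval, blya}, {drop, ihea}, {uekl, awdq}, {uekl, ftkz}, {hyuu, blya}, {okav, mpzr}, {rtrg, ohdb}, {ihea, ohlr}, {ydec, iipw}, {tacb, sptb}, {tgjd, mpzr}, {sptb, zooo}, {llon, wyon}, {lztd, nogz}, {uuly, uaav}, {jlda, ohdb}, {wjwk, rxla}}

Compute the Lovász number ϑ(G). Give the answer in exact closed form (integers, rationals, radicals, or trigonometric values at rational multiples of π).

N(rgsi) = {drop, rtrg}, |N(rgsi)| = 2.
deg(glss) = 2; N(glss) = {kqpz, btrd}.
Vertex yyrd has 2 neighbors: iilu, wlck.
Vertex xytn has 2 neighbors: lryh, ufyr.
107-vertex 2-regular graph: connected 2-regular on 107 ⇒ C_{107}.
A has 54 distinct eigenvalues ≈ [2.0, 1.996553, 1.986223, 1.969046, 1.945082, 1.914413, 1.877144, 1.833404, 1.783344, 1.727137, 1.664975, 1.597075, 1.523668, 1.44501, 1.36137, 1.273037, 1.180316, 1.083526, 0.983001, 0.879087, 0.772143, 0.662537, 0.550647, 0.43686, 0.321566, 0.205163, 0.088054, -0.02936, -0.146672, -0.263478, -0.379376, -0.493966, -0.606854, -0.717649, -0.825971, -0.931446, -1.033709, -1.132409, -1.227206, -1.317772, -1.403795, -1.484979, -1.561044, -1.631728, -1.696787, -1.755997, -1.809154, -1.856074, -1.896596, -1.930579, -1.957908, -1.978487, -1.992247, -1.999138].
λ_max=2, λ_min=-2*cos(pi/107); ϑ = −107·λ_min/(λ_max−λ_min) = 107*cos(pi/107)/(cos(pi/107) + 1).
Numerically 53.48847.
Lovász sandwich 53 ≤ 107*cos(pi/107)/(cos(pi/107) + 1) ≤ 54: both strict.

107*cos(pi/107)/(cos(pi/107) + 1)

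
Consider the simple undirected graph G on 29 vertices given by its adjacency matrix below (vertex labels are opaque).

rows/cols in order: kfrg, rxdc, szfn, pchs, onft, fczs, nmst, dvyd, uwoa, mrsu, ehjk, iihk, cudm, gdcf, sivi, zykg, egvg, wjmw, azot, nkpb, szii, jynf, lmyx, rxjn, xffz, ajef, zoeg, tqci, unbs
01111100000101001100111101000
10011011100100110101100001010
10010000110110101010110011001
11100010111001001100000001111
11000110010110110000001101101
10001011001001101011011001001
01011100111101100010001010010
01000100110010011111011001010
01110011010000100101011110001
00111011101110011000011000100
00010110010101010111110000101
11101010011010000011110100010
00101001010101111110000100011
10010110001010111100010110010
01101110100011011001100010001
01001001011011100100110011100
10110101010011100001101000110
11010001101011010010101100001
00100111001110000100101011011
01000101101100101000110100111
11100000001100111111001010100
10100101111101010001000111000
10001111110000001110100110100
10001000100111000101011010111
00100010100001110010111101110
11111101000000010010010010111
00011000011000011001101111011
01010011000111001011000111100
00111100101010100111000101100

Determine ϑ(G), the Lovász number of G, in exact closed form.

sqrt(29)

Vertex xffz has 14 neighbors: szfn, nmst, uwoa, gdcf, sivi, zykg, azot, szii, jynf, lmyx, rxjn, ajef, zoeg, tqci.
N(rxdc) = {kfrg, pchs, onft, nmst, dvyd, uwoa, iihk, sivi, zykg, wjmw, nkpb, szii, ajef, tqci}, |N(rxdc)| = 14.
Vertex szfn has 14 neighbors: kfrg, pchs, uwoa, mrsu, iihk, cudm, sivi, egvg, azot, szii, jynf, xffz, ajef, unbs.
Vertex nmst has 14 neighbors: rxdc, pchs, onft, fczs, uwoa, mrsu, ehjk, iihk, gdcf, sivi, azot, lmyx, xffz, tqci.
deg(v) = 14 for all v (|V|=29); Paley(29): SR with (k,λ,μ)=(14,6,7).
The 3 distinct eigenvalues: [14.0, 2.193, -3.193].
Lovász (edge-transitive): ϑ = −29·(-sqrt(29)/2 - 1/2)/((14)−(-sqrt(29)/2 - 1/2)) = sqrt(29).
≈ 5.3851648 (to 7 d.p.).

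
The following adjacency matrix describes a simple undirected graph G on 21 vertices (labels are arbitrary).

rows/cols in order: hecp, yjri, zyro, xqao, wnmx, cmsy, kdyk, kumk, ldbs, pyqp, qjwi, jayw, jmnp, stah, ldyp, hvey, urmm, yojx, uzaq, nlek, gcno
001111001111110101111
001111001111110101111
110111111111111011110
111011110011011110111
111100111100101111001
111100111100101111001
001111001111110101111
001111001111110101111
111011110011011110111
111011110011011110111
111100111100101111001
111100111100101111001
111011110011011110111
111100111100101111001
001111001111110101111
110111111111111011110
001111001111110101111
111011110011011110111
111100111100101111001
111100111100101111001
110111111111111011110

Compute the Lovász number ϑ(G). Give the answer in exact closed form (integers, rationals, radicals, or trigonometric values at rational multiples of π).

Vertex nlek has 14 neighbors: hecp, yjri, zyro, xqao, kdyk, kumk, ldbs, pyqp, jmnp, ldyp, hvey, urmm, yojx, gcno.
Vertex wnmx has 14 neighbors: hecp, yjri, zyro, xqao, kdyk, kumk, ldbs, pyqp, jmnp, ldyp, hvey, urmm, yojx, gcno.
Vertex kumk has 15 neighbors: zyro, xqao, wnmx, cmsy, ldbs, pyqp, qjwi, jayw, jmnp, stah, hvey, yojx, uzaq, nlek, gcno.
deg(hecp) = 15; N(hecp) = {zyro, xqao, wnmx, cmsy, ldbs, pyqp, qjwi, jayw, jmnp, stah, hvey, yojx, uzaq, nlek, gcno}.
Complete 4-partite, parts [7, 6, 5, 3]: perfect, ϑ = α = 7.
Numerically 7.00000.
7 ≤ 7 ≤ 7: collapsed.

7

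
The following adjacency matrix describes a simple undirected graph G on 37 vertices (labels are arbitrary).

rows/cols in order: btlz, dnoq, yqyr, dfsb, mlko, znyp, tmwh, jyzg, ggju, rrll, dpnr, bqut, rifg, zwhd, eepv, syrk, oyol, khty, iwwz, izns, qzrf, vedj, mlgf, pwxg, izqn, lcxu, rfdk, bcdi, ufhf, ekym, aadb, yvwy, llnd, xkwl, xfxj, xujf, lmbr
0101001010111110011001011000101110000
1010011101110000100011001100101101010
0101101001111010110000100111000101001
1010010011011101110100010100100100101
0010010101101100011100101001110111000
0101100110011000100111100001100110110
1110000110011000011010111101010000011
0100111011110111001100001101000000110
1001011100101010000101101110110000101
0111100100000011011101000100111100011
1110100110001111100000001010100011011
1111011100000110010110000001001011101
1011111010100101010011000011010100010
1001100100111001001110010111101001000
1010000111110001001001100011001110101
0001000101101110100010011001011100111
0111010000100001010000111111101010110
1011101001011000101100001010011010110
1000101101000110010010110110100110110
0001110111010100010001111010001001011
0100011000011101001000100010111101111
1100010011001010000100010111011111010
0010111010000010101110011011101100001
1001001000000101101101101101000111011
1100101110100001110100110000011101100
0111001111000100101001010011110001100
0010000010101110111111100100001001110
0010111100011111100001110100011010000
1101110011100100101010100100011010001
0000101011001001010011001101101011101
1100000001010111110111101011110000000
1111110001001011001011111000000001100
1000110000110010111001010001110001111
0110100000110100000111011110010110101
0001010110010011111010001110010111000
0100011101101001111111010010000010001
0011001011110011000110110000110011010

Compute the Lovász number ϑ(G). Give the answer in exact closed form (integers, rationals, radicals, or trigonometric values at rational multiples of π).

sqrt(37)

Vertex vedj has 18 neighbors: btlz, dnoq, znyp, ggju, rrll, rifg, eepv, izns, pwxg, lcxu, rfdk, bcdi, ekym, aadb, yvwy, llnd, xkwl, xujf.
deg(izqn) = 18; N(izqn) = {btlz, dnoq, mlko, tmwh, jyzg, ggju, dpnr, syrk, oyol, khty, izns, mlgf, pwxg, ekym, aadb, yvwy, xkwl, xfxj}.
deg(dpnr) = 18; N(dpnr) = {btlz, dnoq, yqyr, mlko, jyzg, ggju, rifg, zwhd, eepv, syrk, oyol, izqn, rfdk, ufhf, llnd, xkwl, xujf, lmbr}.
N(rifg) = {btlz, yqyr, dfsb, mlko, znyp, tmwh, ggju, dpnr, zwhd, syrk, khty, qzrf, vedj, rfdk, bcdi, ekym, yvwy, xujf}, |N(rifg)| = 18.
Every vertex has degree 18 (N=37); strongly regular (37,18,8,9).
spec(A) ≈ [18.0, 2.54138, -3.54138] (distinct, 5 d.p.).
Lovász (edge-transitive): ϑ = −37·(-sqrt(37)/2 - 1/2)/((18)−(-sqrt(37)/2 - 1/2)) = sqrt(37).
= 6.082763… (decimal).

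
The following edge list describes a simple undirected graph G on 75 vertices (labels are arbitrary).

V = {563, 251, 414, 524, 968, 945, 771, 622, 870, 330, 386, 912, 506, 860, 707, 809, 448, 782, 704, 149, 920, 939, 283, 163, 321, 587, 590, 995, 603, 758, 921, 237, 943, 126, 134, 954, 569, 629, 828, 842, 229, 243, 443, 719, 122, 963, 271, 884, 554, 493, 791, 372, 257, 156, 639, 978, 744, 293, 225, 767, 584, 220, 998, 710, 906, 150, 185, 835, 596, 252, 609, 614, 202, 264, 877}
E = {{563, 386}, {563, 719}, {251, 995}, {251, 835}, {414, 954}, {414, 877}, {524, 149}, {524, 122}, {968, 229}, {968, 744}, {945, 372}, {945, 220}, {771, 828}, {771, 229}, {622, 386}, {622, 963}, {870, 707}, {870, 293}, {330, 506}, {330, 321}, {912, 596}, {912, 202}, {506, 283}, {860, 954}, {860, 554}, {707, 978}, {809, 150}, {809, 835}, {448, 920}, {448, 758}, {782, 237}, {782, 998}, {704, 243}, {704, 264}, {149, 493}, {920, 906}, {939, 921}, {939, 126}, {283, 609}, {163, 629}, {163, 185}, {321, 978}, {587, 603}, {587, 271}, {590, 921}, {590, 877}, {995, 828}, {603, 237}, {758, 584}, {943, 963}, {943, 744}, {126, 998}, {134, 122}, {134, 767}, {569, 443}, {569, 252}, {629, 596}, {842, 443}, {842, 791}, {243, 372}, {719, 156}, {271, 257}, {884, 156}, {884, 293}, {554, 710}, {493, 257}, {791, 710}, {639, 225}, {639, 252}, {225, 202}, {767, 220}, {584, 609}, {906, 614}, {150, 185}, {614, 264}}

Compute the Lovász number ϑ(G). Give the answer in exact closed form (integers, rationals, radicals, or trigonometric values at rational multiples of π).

deg(414) = 2; N(414) = {954, 877}.
Vertex 126 has 2 neighbors: 939, 998.
deg(220) = 2; N(220) = {945, 767}.
N(968) = {229, 744}, |N(968)| = 2.
deg(v) = 2 for all v (|V|=75); connected 2-regular on 75 ⇒ C_{75}.
Distinct eigenvalues (to 6 d.p.): [2.0, 1.992986, 1.971992, 1.937166, 1.888753, 1.827091, 1.752613, 1.665842, 1.567387, 1.457937, 1.338261, 1.209198, 1.071654, 0.926592, 0.775031, 0.618034, 0.456702, 0.292166, 0.125581, -0.041885, -0.209057, -0.374763, -0.53784, -0.697144, -0.851559, -1.0, -1.141427, -1.274848, -1.399327, -1.51399, -1.618034, -1.710729, -1.791424, -1.859553, -1.914639, -1.956295, -1.984229, -1.998246].
ϑ = −N·λ_min/(λ_max−λ_min) = −75·(-2*cos(pi/75))/(2−(-2*cos(pi/75))) = 75*cos(pi/75)/(cos(pi/75) + 1).
= 37.48355… (decimal).
37 ≤ 75*cos(pi/75)/(cos(pi/75) + 1) ≤ 38: both strict.

75*cos(pi/75)/(cos(pi/75) + 1)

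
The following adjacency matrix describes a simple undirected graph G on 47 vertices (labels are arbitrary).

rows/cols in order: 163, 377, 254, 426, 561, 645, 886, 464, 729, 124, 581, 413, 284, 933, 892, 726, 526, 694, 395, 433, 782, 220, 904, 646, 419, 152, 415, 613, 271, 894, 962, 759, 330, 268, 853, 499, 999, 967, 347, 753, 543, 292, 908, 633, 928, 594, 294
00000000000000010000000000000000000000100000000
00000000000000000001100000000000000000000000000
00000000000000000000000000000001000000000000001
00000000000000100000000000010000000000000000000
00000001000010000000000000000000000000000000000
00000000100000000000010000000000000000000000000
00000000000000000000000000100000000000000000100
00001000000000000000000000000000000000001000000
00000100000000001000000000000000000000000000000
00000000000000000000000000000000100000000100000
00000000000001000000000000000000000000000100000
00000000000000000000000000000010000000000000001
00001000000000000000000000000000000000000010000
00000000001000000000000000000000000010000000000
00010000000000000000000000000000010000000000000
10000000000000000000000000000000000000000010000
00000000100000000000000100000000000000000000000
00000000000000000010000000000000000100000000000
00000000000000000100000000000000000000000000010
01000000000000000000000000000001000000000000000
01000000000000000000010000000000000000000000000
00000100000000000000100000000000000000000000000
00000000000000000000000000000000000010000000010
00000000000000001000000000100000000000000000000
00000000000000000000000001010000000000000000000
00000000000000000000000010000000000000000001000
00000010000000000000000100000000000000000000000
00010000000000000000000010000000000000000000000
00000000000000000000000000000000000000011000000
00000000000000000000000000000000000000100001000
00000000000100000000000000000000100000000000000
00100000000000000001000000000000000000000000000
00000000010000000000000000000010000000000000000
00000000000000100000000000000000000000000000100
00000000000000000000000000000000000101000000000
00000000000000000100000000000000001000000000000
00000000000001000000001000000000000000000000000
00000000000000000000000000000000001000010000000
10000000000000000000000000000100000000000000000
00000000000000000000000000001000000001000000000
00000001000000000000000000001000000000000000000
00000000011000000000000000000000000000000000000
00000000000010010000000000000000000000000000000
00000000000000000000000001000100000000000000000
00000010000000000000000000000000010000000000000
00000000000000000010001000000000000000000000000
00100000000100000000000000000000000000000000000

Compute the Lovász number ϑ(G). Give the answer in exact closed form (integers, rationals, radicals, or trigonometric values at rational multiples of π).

47*cos(pi/47)/(cos(pi/47) + 1)

Vertex 967 has 2 neighbors: 853, 753.
Vertex 254 has 2 neighbors: 759, 294.
Vertex 853 has 2 neighbors: 499, 967.
N(526) = {729, 646}, |N(526)| = 2.
Regular of degree 2 on 47 vertices: this is C_{47}, the 47-cycle.
Distinct eigenvalues (to 4 d.p.): [2.0, 1.9822, 1.9289, 1.8413, 1.7208, 1.5696, 1.3904, 1.1864, 0.9612, 0.7188, 0.4636, 0.2002, -0.0668, -0.3327, -0.5926, -0.8419, -1.0762, -1.2913, -1.4833, -1.6489, -1.785, -1.8893, -1.9599, -1.9955].
−47·(-2*cos(pi/47)) / ((2)−(-2*cos(pi/47))) = 47*cos(pi/47)/(cos(pi/47) + 1) = ϑ(G).
ϑ(G) ≈ 23.473731.
Check 23 ≤ 47*cos(pi/47)/(cos(pi/47) + 1) ≤ 24: both strict.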